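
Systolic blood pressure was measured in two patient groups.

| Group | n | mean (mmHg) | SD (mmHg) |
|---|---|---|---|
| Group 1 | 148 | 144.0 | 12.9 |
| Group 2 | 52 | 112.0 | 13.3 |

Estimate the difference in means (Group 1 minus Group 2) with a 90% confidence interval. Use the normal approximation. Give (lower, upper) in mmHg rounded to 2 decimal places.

SE₁ = s₁/√n₁ = 12.9/√148 = 1.0604; SE₂ = 13.3/√52 = 1.8444.
Independent samples, unequal variances: SE_diff = √(SE₁² + SE₂²) = √(1.12444816 + 3.40181136) = 2.1275.
z* = 1.645, so margin of error = 1.645 × 2.1275 = 3.4997.
Difference in means = 144.0 − 112.0 = 32.0000.
32.0000 ± 3.4997 → (28.50, 35.50).

(28.50, 35.50)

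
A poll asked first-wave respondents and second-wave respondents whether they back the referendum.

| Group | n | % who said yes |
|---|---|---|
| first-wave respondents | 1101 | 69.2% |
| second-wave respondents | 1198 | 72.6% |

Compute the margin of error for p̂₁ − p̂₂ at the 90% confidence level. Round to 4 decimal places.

The two standard errors are √(0.6920×0.3080/1101) = 0.01391 and √(0.7260×0.2740/1198) = 0.01289.
Because the samples are independent, SE_diff = √(0.01391² + 0.01289²) = 0.01896.
Using z* = 1.645 for 90%, ME = 1.645 × 0.01896 = 0.03119.

0.0312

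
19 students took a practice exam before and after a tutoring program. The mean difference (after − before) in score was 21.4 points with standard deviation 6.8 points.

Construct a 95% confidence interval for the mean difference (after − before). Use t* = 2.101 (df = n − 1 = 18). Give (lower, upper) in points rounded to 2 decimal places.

(18.12, 24.68)

Paired design: SE = s_d/√n = 6.8/√19 = 1.5600.
t* = 2.101; margin of error = 2.101 × 1.5600 = 3.2776.
21.4 ± 3.2776 → (18.12, 24.68).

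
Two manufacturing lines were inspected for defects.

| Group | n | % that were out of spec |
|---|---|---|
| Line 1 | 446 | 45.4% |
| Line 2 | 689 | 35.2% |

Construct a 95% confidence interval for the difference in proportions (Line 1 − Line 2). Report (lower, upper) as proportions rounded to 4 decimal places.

(0.0436, 0.1604)

SE₁ = √(p̂₁(1−p̂₁)/n₁) = √(0.4540·0.5460/446) = 0.02358; SE₂ = √(0.3520·0.6480/689) = 0.01819.
Independent samples: SE of the difference = √(SE₁² + SE₂²) = √(0.0005560164 + 0.0003308761) = 0.02978.
z* for 95% confidence is 1.960, so the margin of error is 1.960 × 0.02978 = 0.05837.
Point estimate p̂₁ − p̂₂ = 0.4540 − 0.3520 = 0.1020.
0.1020 ± 0.05837 → (0.0436, 0.1604).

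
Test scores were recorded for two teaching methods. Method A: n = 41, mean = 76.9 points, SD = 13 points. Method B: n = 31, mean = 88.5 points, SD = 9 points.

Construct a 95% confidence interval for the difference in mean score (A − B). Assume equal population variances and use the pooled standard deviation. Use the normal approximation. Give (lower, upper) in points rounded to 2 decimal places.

(-16.95, -6.25)

Pooled variance s_p² = [40·13² + 30·9²] / (41+31−2) = 131.2857, so s_p = 11.4580.
SE_diff = s_p·√(1/n₁ + 1/n₂) = 11.4580·√(1/41 + 1/31) = 2.7271.
z* = 1.960; margin = 1.960 × 2.7271 = 5.3451.
Difference = 76.9 − 88.5 = -11.6000.
-11.6000 ± 5.3451 → (-16.95, -6.25).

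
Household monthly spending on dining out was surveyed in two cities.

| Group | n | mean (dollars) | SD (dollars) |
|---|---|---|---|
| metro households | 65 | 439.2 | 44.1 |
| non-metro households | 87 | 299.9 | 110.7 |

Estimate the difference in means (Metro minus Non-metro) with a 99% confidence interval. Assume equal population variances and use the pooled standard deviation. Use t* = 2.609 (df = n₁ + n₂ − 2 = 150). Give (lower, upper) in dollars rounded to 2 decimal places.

(101.39, 177.21)

Pooled variance s_p² = [64·44.1² + 86·110.7²] / (65+87−2) = 7855.6932, so s_p = 88.6323.
SE_diff = s_p·√(1/n₁ + 1/n₂) = 88.6323·√(1/65 + 1/87) = 14.5311.
t* = 2.609; margin = 2.609 × 14.5311 = 37.9116.
Difference = 439.2 − 299.9 = 139.3000.
139.3000 ± 37.9116 → (101.39, 177.21).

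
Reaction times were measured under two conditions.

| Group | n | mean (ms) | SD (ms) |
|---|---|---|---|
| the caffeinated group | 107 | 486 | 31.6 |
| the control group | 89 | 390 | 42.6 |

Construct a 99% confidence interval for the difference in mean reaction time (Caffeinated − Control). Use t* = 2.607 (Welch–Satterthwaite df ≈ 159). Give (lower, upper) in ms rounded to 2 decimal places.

SE₁ = s₁/√n₁ = 31.6/√107 = 3.0549; SE₂ = 42.6/√89 = 4.5156.
Independent samples, unequal variances: SE_diff = √(SE₁² + SE₂²) = √(9.33241401 + 20.39064336) = 5.4519.
t* = 2.607, so margin of error = 2.607 × 5.4519 = 14.2131.
Difference in means = 486 − 390 = 96.0000.
96.0000 ± 14.2131 → (81.79, 110.21).

(81.79, 110.21)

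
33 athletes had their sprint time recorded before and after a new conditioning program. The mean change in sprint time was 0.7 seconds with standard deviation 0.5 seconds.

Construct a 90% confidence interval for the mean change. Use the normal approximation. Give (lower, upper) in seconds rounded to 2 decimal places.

Paired design: SE = s_d/√n = 0.5/√33 = 0.0870.
z* = 1.645; margin of error = 1.645 × 0.0870 = 0.1431.
0.7 ± 0.1431 → (0.56, 0.84).

(0.56, 0.84)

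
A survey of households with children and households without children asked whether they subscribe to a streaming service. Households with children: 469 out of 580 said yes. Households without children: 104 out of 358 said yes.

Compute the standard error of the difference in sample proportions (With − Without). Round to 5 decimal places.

p̂₁ = 469/580 = 0.8086 and p̂₂ = 104/358 = 0.2905.
SE₁ = √(p̂₁(1−p̂₁)/n₁) = √(0.8086·0.1914/580) = 0.01634; SE₂ = √(0.2905·0.7095/358) = 0.02399.
Independent samples: SE of the difference = √(SE₁² + SE₂²) = √(0.0002669956 + 0.0005755201) = 0.02903.

0.02903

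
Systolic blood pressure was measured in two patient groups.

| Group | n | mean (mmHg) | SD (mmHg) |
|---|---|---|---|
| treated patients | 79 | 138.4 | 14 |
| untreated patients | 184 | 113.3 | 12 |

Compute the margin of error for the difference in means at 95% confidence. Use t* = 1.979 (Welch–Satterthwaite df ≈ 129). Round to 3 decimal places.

3.575

Standard errors of each mean: 14/√79 = 1.5751 and 12/√184 = 0.8847.
SE(x̄₁ − x̄₂) = √(1.5751² + 0.8847²) = 1.8066 for independent samples with unequal variances.
With t* = 1.979, the margin is 1.979 × 1.8066 = 3.5753.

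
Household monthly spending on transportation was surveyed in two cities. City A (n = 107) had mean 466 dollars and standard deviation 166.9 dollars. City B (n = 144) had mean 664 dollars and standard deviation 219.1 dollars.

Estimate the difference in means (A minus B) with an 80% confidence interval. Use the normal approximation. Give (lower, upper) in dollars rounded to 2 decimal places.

Per-group SEs: s₁/√n₁ = 166.9/√107 = 16.1348, s₂/√n₂ = 219.1/√144 = 18.2583.
Unpooled SE of the difference: √(260.33177104 + 333.36551889) = 24.3659.
Margin of error = z* · SE = 1.282 × 24.3659 = 31.2371.
x̄₁ − x̄₂ = 466 − 664 = -198.0000.
CI: -198.0000 ± 31.2371 = (-229.24, -166.76).

(-229.24, -166.76)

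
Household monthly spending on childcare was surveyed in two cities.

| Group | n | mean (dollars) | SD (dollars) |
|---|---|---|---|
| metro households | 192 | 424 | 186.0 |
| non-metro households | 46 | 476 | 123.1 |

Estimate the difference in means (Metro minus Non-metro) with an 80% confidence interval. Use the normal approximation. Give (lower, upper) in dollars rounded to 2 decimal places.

(-80.94, -23.06)

SE₁ = s₁/√n₁ = 186.0/√192 = 13.4234; SE₂ = 123.1/√46 = 18.1501.
Independent samples, unequal variances: SE_diff = √(SE₁² + SE₂²) = √(180.18766756 + 329.42613001) = 22.5746.
z* = 1.282, so margin of error = 1.282 × 22.5746 = 28.9406.
Difference in means = 424 − 476 = -52.0000.
-52.0000 ± 28.9406 → (-80.94, -23.06).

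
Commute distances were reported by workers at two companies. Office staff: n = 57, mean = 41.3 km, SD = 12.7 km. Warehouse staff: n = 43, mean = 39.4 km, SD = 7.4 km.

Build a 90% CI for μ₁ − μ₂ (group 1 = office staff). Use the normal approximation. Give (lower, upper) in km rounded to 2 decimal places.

SE₁ = s₁/√n₁ = 12.7/√57 = 1.6822; SE₂ = 7.4/√43 = 1.1285.
Independent samples, unequal variances: SE_diff = √(SE₁² + SE₂²) = √(2.82979684 + 1.27351225) = 2.0257.
z* = 1.645, so margin of error = 1.645 × 2.0257 = 3.3323.
Difference in means = 41.3 − 39.4 = 1.9000.
1.9000 ± 3.3323 → (-1.43, 5.23).

(-1.43, 5.23)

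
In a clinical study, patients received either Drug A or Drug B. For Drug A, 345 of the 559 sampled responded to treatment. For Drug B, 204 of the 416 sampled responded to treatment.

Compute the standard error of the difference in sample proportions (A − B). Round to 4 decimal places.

0.0320

p̂₁ = 345/559 = 0.6172 and p̂₂ = 204/416 = 0.4904.
SE₁ = √(p̂₁(1−p̂₁)/n₁) = √(0.6172·0.3828/559) = 0.02056; SE₂ = √(0.4904·0.5096/416) = 0.02451.
Independent samples: SE of the difference = √(SE₁² + SE₂²) = √(0.0004227136 + 0.0006007401) = 0.03199.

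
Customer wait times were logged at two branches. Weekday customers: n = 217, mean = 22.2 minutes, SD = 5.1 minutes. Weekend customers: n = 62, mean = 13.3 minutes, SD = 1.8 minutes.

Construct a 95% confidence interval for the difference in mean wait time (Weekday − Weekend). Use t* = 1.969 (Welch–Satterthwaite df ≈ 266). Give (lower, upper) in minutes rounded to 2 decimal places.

Per-group SEs: s₁/√n₁ = 5.1/√217 = 0.3462, s₂/√n₂ = 1.8/√62 = 0.2286.
Unpooled SE of the difference: √(0.11985444 + 0.05225796) = 0.4149.
Margin of error = t* · SE = 1.969 × 0.4149 = 0.8169.
x̄₁ − x̄₂ = 22.2 − 13.3 = 8.9000.
CI: 8.9000 ± 0.8169 = (8.08, 9.72).

(8.08, 9.72)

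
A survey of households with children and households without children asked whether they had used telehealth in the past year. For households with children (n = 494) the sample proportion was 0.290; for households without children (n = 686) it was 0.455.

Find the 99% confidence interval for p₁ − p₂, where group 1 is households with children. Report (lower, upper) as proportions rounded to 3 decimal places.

(-0.237, -0.093)

SE₁ = √(p̂₁(1−p̂₁)/n₁) = √(0.2900·0.7100/494) = 0.02042; SE₂ = √(0.4550·0.5450/686) = 0.01901.
Independent samples: SE of the difference = √(SE₁² + SE₂²) = √(0.0004169764 + 0.0003613801) = 0.02790.
z* for 99% confidence is 2.576, so the margin of error is 2.576 × 0.02790 = 0.07187.
Point estimate p̂₁ − p̂₂ = 0.2900 − 0.4550 = -0.1650.
-0.1650 ± 0.07187 → (-0.237, -0.093).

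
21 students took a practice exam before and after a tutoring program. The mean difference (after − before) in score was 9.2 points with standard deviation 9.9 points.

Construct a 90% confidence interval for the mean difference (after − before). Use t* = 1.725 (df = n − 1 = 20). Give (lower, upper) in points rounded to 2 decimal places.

(5.47, 12.93)

Paired design: SE = s_d/√n = 9.9/√21 = 2.1604.
t* = 1.725; margin of error = 1.725 × 2.1604 = 3.7267.
9.2 ± 3.7267 → (5.47, 12.93).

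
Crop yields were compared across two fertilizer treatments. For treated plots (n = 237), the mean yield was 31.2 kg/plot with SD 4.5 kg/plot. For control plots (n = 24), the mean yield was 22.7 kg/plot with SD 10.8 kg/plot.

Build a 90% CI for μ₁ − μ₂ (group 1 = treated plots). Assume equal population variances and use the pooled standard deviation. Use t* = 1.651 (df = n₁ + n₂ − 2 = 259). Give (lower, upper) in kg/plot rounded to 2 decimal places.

(6.60, 10.40)

s_p = √[((n₁−1)s₁² + (n₂−1)s₂²)/(n₁+n₂−2)] = √[(236·4.5² + 23·10.8²)/259] = 5.3675.
SE = 5.3675·√(1/237 + 1/24) = 1.1498.
With t* = 1.651, margin = 1.651 × 1.1498 = 1.8983.
x̄₁ − x̄₂ = 31.2 − 22.7 = 8.5000; interval 8.5000 ± 1.8983 = (6.60, 10.40).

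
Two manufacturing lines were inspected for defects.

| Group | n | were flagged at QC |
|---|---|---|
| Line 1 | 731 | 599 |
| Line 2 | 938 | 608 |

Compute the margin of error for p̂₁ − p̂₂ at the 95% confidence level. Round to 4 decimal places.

Sample proportions: 599/731 = 0.8194, 608/938 = 0.6482.
Each SE is √(p̂(1−p̂)/n): √(0.8194·0.1806/731) = 0.01423 and √(0.6482·0.3518/938) = 0.01559.
SE(p̂₁ − p̂₂) = √(SE₁² + SE₂²) = √(0.0002024929 + 0.0002430481) = 0.02111, since the two samples are independent.
At 95% confidence z* = 1.960; margin = 1.960 × 0.02111 = 0.04138.

0.0414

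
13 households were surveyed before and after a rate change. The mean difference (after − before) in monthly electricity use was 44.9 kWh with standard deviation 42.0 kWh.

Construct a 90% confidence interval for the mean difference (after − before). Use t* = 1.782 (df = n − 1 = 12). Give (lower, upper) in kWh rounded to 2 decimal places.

(24.14, 65.66)

This is a matched-pairs design, so SE = s_d/√n = 42.0/√13 = 11.6487.
Margin = 1.782 × 11.6487 = 20.7580; the interval is 44.9 ± 20.7580 = (24.14, 65.66).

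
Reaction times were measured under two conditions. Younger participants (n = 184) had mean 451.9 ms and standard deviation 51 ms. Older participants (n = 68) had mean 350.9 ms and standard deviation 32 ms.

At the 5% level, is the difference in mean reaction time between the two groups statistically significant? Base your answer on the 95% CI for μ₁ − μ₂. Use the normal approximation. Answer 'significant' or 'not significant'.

Per-group SEs: s₁/√n₁ = 51/√184 = 3.7598, s₂/√n₂ = 32/√68 = 3.8806.
Unpooled SE of the difference: √(14.13609604 + 15.05905636) = 5.4033.
Margin of error = z* · SE = 1.960 × 5.4033 = 10.5905.
x̄₁ − x̄₂ = 451.9 − 350.9 = 101.0000.
CI: 101.0000 ± 10.5905 = (90.4095, 111.5905).
The interval (90.4095, 111.5905) does not contain 0, so the difference is significant.

significant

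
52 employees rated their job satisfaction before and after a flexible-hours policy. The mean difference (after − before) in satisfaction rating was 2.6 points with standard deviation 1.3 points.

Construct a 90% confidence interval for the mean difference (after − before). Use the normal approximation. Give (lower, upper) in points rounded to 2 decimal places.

This is a matched-pairs design, so SE = s_d/√n = 1.3/√52 = 0.1803.
Margin = 1.645 × 0.1803 = 0.2966; the interval is 2.6 ± 0.2966 = (2.30, 2.90).

(2.30, 2.90)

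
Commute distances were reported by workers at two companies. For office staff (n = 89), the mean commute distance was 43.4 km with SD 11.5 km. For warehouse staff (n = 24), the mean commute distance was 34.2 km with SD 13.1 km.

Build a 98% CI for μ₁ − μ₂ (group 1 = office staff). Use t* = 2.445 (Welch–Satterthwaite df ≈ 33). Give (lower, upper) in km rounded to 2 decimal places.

SE₁ = s₁/√n₁ = 11.5/√89 = 1.2190; SE₂ = 13.1/√24 = 2.6740.
Independent samples, unequal variances: SE_diff = √(SE₁² + SE₂²) = √(1.485961 + 7.150276) = 2.9387.
t* = 2.445, so margin of error = 2.445 × 2.9387 = 7.1851.
Difference in means = 43.4 − 34.2 = 9.2000.
9.2000 ± 7.1851 → (2.01, 16.39).

(2.01, 16.39)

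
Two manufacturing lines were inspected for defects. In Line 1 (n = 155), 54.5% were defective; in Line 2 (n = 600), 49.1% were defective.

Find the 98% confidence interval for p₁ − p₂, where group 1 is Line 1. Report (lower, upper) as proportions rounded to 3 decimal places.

(-0.050, 0.158)

The two standard errors are √(0.5450×0.4550/155) = 0.04000 and √(0.4910×0.5090/600) = 0.02041.
Because the samples are independent, SE_diff = √(0.04000² + 0.02041²) = 0.04491.
Using z* = 2.326 for 98%, ME = 2.326 × 0.04491 = 0.10446.
p̂₁ − p̂₂ = 0.0540; interval 0.0540 ± 0.10446 gives (-0.050, 0.158).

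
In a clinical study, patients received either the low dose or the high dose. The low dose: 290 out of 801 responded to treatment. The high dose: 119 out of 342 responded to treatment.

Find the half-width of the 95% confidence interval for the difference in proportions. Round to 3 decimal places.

Sample proportions: 290/801 = 0.3620, 119/342 = 0.3480.
Each SE is √(p̂(1−p̂)/n): √(0.3620·0.6380/801) = 0.01698 and √(0.3480·0.6520/342) = 0.02576.
SE(p̂₁ − p̂₂) = √(SE₁² + SE₂²) = √(0.0002883204 + 0.0006635776) = 0.03085, since the two samples are independent.
At 95% confidence z* = 1.960; margin = 1.960 × 0.03085 = 0.06047.

0.060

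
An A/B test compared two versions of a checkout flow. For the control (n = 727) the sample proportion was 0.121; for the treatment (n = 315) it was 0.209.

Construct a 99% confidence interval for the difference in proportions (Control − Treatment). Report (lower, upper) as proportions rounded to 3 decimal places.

(-0.155, -0.021)

SE₁ = √(p̂₁(1−p̂₁)/n₁) = √(0.1210·0.8790/727) = 0.01210; SE₂ = √(0.2090·0.7910/315) = 0.02291.
Independent samples: SE of the difference = √(SE₁² + SE₂²) = √(0.00014641 + 0.0005248681) = 0.02591.
z* for 99% confidence is 2.576, so the margin of error is 2.576 × 0.02591 = 0.06674.
Point estimate p̂₁ − p̂₂ = 0.1210 − 0.2090 = -0.0880.
-0.0880 ± 0.06674 → (-0.155, -0.021).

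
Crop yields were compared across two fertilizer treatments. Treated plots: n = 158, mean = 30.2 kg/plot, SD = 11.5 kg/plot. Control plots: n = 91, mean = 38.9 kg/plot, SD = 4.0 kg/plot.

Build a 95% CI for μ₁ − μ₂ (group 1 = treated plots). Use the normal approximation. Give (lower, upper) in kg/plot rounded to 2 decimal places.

(-10.67, -6.73)

Standard errors of each mean: 11.5/√158 = 0.9149 and 4.0/√91 = 0.4193.
SE(x̄₁ − x̄₂) = √(0.9149² + 0.4193²) = 1.0064 for independent samples with unequal variances.
With z* = 1.960, the margin is 1.960 × 1.0064 = 1.9725.
x̄₁ − x̄₂ = 30.2 − 38.9 = -8.7000; the interval is -8.7000 ± 1.9725 = (-10.67, -6.73).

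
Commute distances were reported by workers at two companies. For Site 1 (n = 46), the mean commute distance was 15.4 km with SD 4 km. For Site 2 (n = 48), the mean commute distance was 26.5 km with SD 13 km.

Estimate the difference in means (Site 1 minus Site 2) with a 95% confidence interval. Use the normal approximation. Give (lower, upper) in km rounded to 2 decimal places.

(-14.96, -7.24)

Per-group SEs: s₁/√n₁ = 4/√46 = 0.5898, s₂/√n₂ = 13/√48 = 1.8764.
Unpooled SE of the difference: √(0.34786404 + 3.52087696) = 1.9669.
Margin of error = z* · SE = 1.960 × 1.9669 = 3.8551.
x̄₁ − x̄₂ = 15.4 − 26.5 = -11.1000.
CI: -11.1000 ± 3.8551 = (-14.96, -7.24).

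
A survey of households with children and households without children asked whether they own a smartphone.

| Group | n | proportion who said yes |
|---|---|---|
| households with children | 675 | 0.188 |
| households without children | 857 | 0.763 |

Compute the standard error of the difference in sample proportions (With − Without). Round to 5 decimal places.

0.02091

SE₁ = √(p̂₁(1−p̂₁)/n₁) = √(0.1880·0.8120/675) = 0.01504; SE₂ = √(0.7630·0.2370/857) = 0.01453.
Independent samples: SE of the difference = √(SE₁² + SE₂²) = √(0.0002262016 + 0.0002111209) = 0.02091.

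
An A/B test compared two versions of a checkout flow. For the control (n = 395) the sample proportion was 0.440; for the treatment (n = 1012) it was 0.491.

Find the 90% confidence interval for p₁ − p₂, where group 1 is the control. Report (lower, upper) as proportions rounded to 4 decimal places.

(-0.0995, -0.0025)

SE₁ = √(p̂₁(1−p̂₁)/n₁) = √(0.4400·0.5600/395) = 0.02498; SE₂ = √(0.4910·0.5090/1012) = 0.01571.
Independent samples: SE of the difference = √(SE₁² + SE₂²) = √(0.0006240004 + 0.0002468041) = 0.02951.
z* for 90% confidence is 1.645, so the margin of error is 1.645 × 0.02951 = 0.04854.
Point estimate p̂₁ − p̂₂ = 0.4400 − 0.4910 = -0.0510.
-0.0510 ± 0.04854 → (-0.0995, -0.0025).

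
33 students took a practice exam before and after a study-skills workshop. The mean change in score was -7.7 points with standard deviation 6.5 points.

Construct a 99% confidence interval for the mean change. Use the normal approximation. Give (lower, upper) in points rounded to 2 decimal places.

This is a matched-pairs design, so SE = s_d/√n = 6.5/√33 = 1.1315.
Margin = 2.576 × 1.1315 = 2.9147; the interval is -7.7 ± 2.9147 = (-10.61, -4.79).

(-10.61, -4.79)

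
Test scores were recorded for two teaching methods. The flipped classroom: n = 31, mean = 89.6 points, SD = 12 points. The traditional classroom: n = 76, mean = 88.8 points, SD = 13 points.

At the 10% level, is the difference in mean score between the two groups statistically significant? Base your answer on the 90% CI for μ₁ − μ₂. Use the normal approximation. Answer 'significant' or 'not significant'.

not significant

SE₁ = s₁/√n₁ = 12/√31 = 2.1553; SE₂ = 13/√76 = 1.4912.
Independent samples, unequal variances: SE_diff = √(SE₁² + SE₂²) = √(4.64531809 + 2.22367744) = 2.6209.
z* = 1.645, so margin of error = 1.645 × 2.6209 = 4.3114.
Difference in means = 89.6 − 88.8 = 0.8000.
0.8000 ± 4.3114 → (-3.5114, 5.1114).
The interval (-3.5114, 5.1114) contains 0, so the difference is not significant.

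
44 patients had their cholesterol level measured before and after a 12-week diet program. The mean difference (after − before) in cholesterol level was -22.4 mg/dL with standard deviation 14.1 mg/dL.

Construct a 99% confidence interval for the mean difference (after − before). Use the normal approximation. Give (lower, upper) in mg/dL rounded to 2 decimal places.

(-27.88, -16.92)

Paired design: SE = s_d/√n = 14.1/√44 = 2.1257.
z* = 2.576; margin of error = 2.576 × 2.1257 = 5.4758.
-22.4 ± 5.4758 → (-27.88, -16.92).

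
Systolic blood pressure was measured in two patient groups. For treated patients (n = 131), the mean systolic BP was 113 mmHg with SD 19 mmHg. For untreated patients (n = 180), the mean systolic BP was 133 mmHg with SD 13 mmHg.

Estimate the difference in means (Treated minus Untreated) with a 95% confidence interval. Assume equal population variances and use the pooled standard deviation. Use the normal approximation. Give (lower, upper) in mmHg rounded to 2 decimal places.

Pooled variance s_p² = [130·19² + 179·13²] / (131+180−2) = 249.7767, so s_p = 15.8043.
SE_diff = s_p·√(1/n₁ + 1/n₂) = 15.8043·√(1/131 + 1/180) = 1.8150.
z* = 1.960; margin = 1.960 × 1.8150 = 3.5574.
Difference = 113 − 133 = -20.0000.
-20.0000 ± 3.5574 → (-23.56, -16.44).

(-23.56, -16.44)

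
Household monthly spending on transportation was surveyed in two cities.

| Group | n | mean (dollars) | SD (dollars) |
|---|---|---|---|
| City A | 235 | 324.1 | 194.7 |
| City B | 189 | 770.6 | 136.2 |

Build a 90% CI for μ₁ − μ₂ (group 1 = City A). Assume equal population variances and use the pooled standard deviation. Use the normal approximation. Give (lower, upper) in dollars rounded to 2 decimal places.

(-474.00, -419.00)

s_p = √[((n₁−1)s₁² + (n₂−1)s₂²)/(n₁+n₂−2)] = √[(234·194.7² + 188·136.2²)/422] = 171.1266.
SE = 171.1266·√(1/235 + 1/189) = 16.7200.
With z* = 1.645, margin = 1.645 × 16.7200 = 27.5044.
x̄₁ − x̄₂ = 324.1 − 770.6 = -446.5000; interval -446.5000 ± 27.5044 = (-474.00, -419.00).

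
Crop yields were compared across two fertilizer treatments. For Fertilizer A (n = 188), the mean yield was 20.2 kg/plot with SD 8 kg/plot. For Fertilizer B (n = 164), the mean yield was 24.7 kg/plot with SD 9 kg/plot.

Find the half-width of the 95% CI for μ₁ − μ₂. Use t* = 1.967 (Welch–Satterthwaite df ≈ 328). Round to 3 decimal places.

Per-group SEs: s₁/√n₁ = 8/√188 = 0.5835, s₂/√n₂ = 9/√164 = 0.7028.
Unpooled SE of the difference: √(0.34047225 + 0.49392784) = 0.9135.
Margin of error = t* · SE = 1.967 × 0.9135 = 1.7969.

1.797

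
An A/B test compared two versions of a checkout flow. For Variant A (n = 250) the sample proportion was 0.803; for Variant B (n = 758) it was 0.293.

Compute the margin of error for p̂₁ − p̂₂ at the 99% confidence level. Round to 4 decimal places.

0.0775

The two standard errors are √(0.8030×0.1970/250) = 0.02515 and √(0.2930×0.7070/758) = 0.01653.
Because the samples are independent, SE_diff = √(0.02515² + 0.01653²) = 0.03010.
Using z* = 2.576 for 99%, ME = 2.576 × 0.03010 = 0.07754.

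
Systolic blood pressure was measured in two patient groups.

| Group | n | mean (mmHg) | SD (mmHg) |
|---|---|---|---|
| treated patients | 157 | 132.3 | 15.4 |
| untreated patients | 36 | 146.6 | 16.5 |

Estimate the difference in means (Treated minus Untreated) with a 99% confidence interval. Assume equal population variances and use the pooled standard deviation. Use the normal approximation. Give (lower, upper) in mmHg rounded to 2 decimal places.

Pooled variance s_p² = [156·15.4² + 35·16.5²] / (157+36−2) = 243.5901, so s_p = 15.6074.
SE_diff = s_p·√(1/n₁ + 1/n₂) = 15.6074·√(1/157 + 1/36) = 2.8841.
z* = 2.576; margin = 2.576 × 2.8841 = 7.4294.
Difference = 132.3 − 146.6 = -14.3000.
-14.3000 ± 7.4294 → (-21.73, -6.87).

(-21.73, -6.87)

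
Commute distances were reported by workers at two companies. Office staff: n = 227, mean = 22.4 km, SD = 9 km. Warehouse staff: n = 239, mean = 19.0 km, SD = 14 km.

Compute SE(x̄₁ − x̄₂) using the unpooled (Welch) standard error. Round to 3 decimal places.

1.085

Standard errors of each mean: 9/√227 = 0.5974 and 14/√239 = 0.9056.
SE(x̄₁ − x̄₂) = √(0.5974² + 0.9056²) = 1.0849 for independent samples with unequal variances.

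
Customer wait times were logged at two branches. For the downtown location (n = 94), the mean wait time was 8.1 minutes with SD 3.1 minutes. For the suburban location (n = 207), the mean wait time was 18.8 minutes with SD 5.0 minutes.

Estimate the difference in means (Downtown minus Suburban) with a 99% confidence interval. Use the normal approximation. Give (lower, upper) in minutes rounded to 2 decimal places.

(-11.92, -9.48)

SE₁ = s₁/√n₁ = 3.1/√94 = 0.3197; SE₂ = 5.0/√207 = 0.3475.
Independent samples, unequal variances: SE_diff = √(SE₁² + SE₂²) = √(0.10220809 + 0.12075625) = 0.4722.
z* = 2.576, so margin of error = 2.576 × 0.4722 = 1.2164.
Difference in means = 8.1 − 18.8 = -10.7000.
-10.7000 ± 1.2164 → (-11.92, -9.48).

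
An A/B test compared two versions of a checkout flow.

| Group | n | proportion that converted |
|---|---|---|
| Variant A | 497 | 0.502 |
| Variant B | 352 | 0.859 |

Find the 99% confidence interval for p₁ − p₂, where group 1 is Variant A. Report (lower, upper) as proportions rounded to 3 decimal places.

(-0.432, -0.282)

The two standard errors are √(0.5020×0.4980/497) = 0.02243 and √(0.8590×0.1410/352) = 0.01855.
Because the samples are independent, SE_diff = √(0.02243² + 0.01855²) = 0.02911.
Using z* = 2.576 for 99%, ME = 2.576 × 0.02911 = 0.07499.
p̂₁ − p̂₂ = -0.3570; interval -0.3570 ± 0.07499 gives (-0.432, -0.282).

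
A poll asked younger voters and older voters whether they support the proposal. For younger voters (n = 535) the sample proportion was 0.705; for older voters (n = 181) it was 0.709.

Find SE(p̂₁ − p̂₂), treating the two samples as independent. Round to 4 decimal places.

Each SE is √(p̂(1−p̂)/n): √(0.7050·0.2950/535) = 0.01972 and √(0.7090·0.2910/181) = 0.03376.
SE(p̂₁ − p̂₂) = √(SE₁² + SE₂²) = √(0.0003888784 + 0.0011397376) = 0.03910, since the two samples are independent.

0.0391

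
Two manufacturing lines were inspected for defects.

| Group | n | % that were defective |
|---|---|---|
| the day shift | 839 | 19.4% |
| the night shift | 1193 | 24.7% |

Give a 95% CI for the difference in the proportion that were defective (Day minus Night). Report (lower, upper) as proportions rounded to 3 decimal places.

(-0.089, -0.017)

The two standard errors are √(0.1940×0.8060/839) = 0.01365 and √(0.2470×0.7530/1193) = 0.01249.
Because the samples are independent, SE_diff = √(0.01365² + 0.01249²) = 0.01850.
Using z* = 1.960 for 95%, ME = 1.960 × 0.01850 = 0.03626.
p̂₁ − p̂₂ = -0.0530; interval -0.0530 ± 0.03626 gives (-0.089, -0.017).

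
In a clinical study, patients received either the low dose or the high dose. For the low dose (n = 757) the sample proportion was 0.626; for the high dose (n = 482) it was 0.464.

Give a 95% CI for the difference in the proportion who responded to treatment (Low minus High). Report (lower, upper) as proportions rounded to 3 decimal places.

SE₁ = √(p̂₁(1−p̂₁)/n₁) = √(0.6260·0.3740/757) = 0.01759; SE₂ = √(0.4640·0.5360/482) = 0.02272.
Independent samples: SE of the difference = √(SE₁² + SE₂²) = √(0.0003094081 + 0.0005161984) = 0.02873.
z* for 95% confidence is 1.960, so the margin of error is 1.960 × 0.02873 = 0.05631.
Point estimate p̂₁ − p̂₂ = 0.6260 − 0.4640 = 0.1620.
0.1620 ± 0.05631 → (0.106, 0.218).

(0.106, 0.218)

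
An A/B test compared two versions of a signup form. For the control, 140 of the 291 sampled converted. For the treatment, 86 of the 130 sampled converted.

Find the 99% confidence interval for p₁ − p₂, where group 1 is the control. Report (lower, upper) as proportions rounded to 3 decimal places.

(-0.311, -0.050)

p̂₁ = 140/291 = 0.4811 and p̂₂ = 86/130 = 0.6615.
SE₁ = √(p̂₁(1−p̂₁)/n₁) = √(0.4811·0.5189/291) = 0.02929; SE₂ = √(0.6615·0.3385/130) = 0.04150.
Independent samples: SE of the difference = √(SE₁² + SE₂²) = √(0.0008579041 + 0.00172225) = 0.05080.
z* for 99% confidence is 2.576, so the margin of error is 2.576 × 0.05080 = 0.13086.
Point estimate p̂₁ − p̂₂ = 0.4811 − 0.6615 = -0.1804.
-0.1804 ± 0.13086 → (-0.311, -0.050).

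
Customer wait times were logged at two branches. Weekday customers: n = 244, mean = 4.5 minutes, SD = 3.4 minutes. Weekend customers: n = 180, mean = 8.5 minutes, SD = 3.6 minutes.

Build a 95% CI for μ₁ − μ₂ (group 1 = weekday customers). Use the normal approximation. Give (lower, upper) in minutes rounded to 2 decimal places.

(-4.68, -3.32)

Standard errors of each mean: 3.4/√244 = 0.2177 and 3.6/√180 = 0.2683.
SE(x̄₁ − x̄₂) = √(0.2177² + 0.2683²) = 0.3455 for independent samples with unequal variances.
With z* = 1.960, the margin is 1.960 × 0.3455 = 0.6772.
x̄₁ − x̄₂ = 4.5 − 8.5 = -4.0000; the interval is -4.0000 ± 0.6772 = (-4.68, -3.32).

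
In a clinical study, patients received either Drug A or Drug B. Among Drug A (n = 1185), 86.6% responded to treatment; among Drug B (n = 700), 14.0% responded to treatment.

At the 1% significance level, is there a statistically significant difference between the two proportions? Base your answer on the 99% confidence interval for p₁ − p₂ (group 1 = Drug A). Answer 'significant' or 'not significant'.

Each SE is √(p̂(1−p̂)/n): √(0.8660·0.1340/1185) = 0.00990 and √(0.1400·0.8600/700) = 0.01311.
SE(p̂₁ − p̂₂) = √(SE₁² + SE₂²) = √(0.00009801 + 0.0001718721) = 0.01643, since the two samples are independent.
At 99% confidence z* = 2.576; margin = 2.576 × 0.01643 = 0.04232.
The difference is 0.8660 − 0.1400 = 0.7260, so the interval is 0.7260 ± 0.04232 = (0.68368, 0.76832).
The interval (0.68368, 0.76832) does not contain 0, so the difference is significant.

significant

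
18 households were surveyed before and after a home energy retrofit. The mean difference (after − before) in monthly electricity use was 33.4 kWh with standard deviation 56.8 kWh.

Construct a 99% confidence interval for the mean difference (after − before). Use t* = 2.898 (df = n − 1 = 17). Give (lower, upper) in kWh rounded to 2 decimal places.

(-5.40, 72.20)

This is a matched-pairs design, so SE = s_d/√n = 56.8/√18 = 13.3879.
Margin = 2.898 × 13.3879 = 38.7981; the interval is 33.4 ± 38.7981 = (-5.40, 72.20).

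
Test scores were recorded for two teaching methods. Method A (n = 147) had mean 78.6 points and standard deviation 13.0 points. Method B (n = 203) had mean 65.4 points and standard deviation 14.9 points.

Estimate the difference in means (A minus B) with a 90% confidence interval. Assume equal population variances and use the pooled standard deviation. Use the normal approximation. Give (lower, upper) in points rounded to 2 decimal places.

(10.68, 15.72)

Pooled variance s_p² = [146·13.0² + 202·14.9²] / (147+203−2) = 199.7702, so s_p = 14.1340.
SE_diff = s_p·√(1/n₁ + 1/n₂) = 14.1340·√(1/147 + 1/203) = 1.5307.
z* = 1.645; margin = 1.645 × 1.5307 = 2.5180.
Difference = 78.6 − 65.4 = 13.2000.
13.2000 ± 2.5180 → (10.68, 15.72).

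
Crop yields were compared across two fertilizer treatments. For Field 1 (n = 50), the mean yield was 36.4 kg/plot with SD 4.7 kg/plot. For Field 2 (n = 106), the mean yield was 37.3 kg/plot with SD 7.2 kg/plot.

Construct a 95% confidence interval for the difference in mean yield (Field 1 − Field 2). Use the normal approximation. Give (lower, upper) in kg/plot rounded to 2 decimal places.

Standard errors of each mean: 4.7/√50 = 0.6647 and 7.2/√106 = 0.6993.
SE(x̄₁ − x̄₂) = √(0.6647² + 0.6993²) = 0.9648 for independent samples with unequal variances.
With z* = 1.960, the margin is 1.960 × 0.9648 = 1.8910.
x̄₁ − x̄₂ = 36.4 − 37.3 = -0.9000; the interval is -0.9000 ± 1.8910 = (-2.79, 0.99).

(-2.79, 0.99)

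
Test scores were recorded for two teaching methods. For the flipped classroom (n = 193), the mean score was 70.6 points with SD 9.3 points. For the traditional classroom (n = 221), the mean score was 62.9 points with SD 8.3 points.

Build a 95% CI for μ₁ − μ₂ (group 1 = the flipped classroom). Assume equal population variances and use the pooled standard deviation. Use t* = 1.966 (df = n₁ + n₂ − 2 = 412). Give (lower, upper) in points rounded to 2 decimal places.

(6.00, 9.40)

Pooled variance s_p² = [192·9.3² + 220·8.3²] / (193+221−2) = 77.0919, so s_p = 8.7802.
SE_diff = s_p·√(1/n₁ + 1/n₂) = 8.7802·√(1/193 + 1/221) = 0.8650.
t* = 1.966; margin = 1.966 × 0.8650 = 1.7006.
Difference = 70.6 − 62.9 = 7.7000.
7.7000 ± 1.7006 → (6.00, 9.40).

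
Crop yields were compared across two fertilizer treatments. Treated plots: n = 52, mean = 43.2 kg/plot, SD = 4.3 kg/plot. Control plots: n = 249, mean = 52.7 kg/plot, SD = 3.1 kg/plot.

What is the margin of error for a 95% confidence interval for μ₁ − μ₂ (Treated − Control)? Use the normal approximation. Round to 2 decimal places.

Standard errors of each mean: 4.3/√52 = 0.5963 and 3.1/√249 = 0.1965.
SE(x̄₁ − x̄₂) = √(0.5963² + 0.1965²) = 0.6278 for independent samples with unequal variances.
With z* = 1.960, the margin is 1.960 × 0.6278 = 1.2305.

1.23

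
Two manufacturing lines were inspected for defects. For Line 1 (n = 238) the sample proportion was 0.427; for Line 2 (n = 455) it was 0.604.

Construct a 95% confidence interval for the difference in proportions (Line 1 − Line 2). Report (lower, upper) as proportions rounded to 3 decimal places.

Each SE is √(p̂(1−p̂)/n): √(0.4270·0.5730/238) = 0.03206 and √(0.6040·0.3960/455) = 0.02293.
SE(p̂₁ − p̂₂) = √(SE₁² + SE₂²) = √(0.0010278436 + 0.0005257849) = 0.03942, since the two samples are independent.
At 95% confidence z* = 1.960; margin = 1.960 × 0.03942 = 0.07726.
The difference is 0.4270 − 0.6040 = -0.1770, so the interval is -0.1770 ± 0.07726 = (-0.254, -0.100).

(-0.254, -0.100)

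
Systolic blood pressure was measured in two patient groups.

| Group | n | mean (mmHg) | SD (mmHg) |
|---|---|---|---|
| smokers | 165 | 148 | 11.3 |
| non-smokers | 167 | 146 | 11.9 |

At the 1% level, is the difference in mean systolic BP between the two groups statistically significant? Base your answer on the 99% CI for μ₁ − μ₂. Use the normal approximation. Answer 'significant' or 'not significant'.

SE₁ = s₁/√n₁ = 11.3/√165 = 0.8797; SE₂ = 11.9/√167 = 0.9208.
Independent samples, unequal variances: SE_diff = √(SE₁² + SE₂²) = √(0.77387209 + 0.84787264) = 1.2735.
z* = 2.576, so margin of error = 2.576 × 1.2735 = 3.2805.
Difference in means = 148 − 146 = 2.0000.
2.0000 ± 3.2805 → (-1.2805, 5.2805).
The interval (-1.2805, 5.2805) contains 0, so the difference is not significant.

not significant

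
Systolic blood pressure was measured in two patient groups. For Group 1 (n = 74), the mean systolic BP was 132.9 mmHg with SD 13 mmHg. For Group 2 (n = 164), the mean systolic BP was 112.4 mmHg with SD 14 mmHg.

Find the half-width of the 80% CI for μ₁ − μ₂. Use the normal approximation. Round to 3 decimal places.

2.391

Standard errors of each mean: 13/√74 = 1.5112 and 14/√164 = 1.0932.
SE(x̄₁ − x̄₂) = √(1.5112² + 1.0932²) = 1.8652 for independent samples with unequal variances.
With z* = 1.282, the margin is 1.282 × 1.8652 = 2.3912.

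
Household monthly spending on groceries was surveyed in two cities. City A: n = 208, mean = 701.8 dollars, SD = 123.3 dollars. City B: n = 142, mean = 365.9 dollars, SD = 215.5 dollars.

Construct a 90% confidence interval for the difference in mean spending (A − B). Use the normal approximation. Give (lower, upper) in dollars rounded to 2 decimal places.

Standard errors of each mean: 123.3/√208 = 8.5493 and 215.5/√142 = 18.0844.
SE(x̄₁ − x̄₂) = √(8.5493² + 18.0844²) = 20.0034 for independent samples with unequal variances.
With z* = 1.645, the margin is 1.645 × 20.0034 = 32.9056.
x̄₁ − x̄₂ = 701.8 − 365.9 = 335.9000; the interval is 335.9000 ± 32.9056 = (302.99, 368.81).

(302.99, 368.81)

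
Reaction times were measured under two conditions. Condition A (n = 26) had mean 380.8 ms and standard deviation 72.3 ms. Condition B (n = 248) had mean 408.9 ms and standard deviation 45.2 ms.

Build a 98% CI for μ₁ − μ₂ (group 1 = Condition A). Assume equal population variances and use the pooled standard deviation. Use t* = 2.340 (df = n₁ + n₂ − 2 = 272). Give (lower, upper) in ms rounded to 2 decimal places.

Pooled variance s_p² = [25·72.3² + 247·45.2²] / (26+248−2) = 2335.7100, so s_p = 48.3292.
SE_diff = s_p·√(1/n₁ + 1/n₂) = 48.3292·√(1/26 + 1/248) = 9.9626.
t* = 2.340; margin = 2.340 × 9.9626 = 23.3125.
Difference = 380.8 − 408.9 = -28.1000.
-28.1000 ± 23.3125 → (-51.41, -4.79).

(-51.41, -4.79)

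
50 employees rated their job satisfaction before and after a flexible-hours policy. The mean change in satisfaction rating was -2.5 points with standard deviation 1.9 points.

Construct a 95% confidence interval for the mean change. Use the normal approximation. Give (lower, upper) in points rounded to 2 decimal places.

(-3.03, -1.97)

Paired design: SE = s_d/√n = 1.9/√50 = 0.2687.
z* = 1.960; margin of error = 1.960 × 0.2687 = 0.5267.
-2.5 ± 0.5267 → (-3.03, -1.97).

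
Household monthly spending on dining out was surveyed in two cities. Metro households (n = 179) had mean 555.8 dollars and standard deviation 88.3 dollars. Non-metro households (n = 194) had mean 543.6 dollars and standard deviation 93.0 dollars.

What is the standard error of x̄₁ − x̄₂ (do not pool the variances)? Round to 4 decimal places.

Standard errors of each mean: 88.3/√179 = 6.5999 and 93.0/√194 = 6.6770.
SE(x̄₁ − x̄₂) = √(6.5999² + 6.6770²) = 9.3883 for independent samples with unequal variances.

9.3883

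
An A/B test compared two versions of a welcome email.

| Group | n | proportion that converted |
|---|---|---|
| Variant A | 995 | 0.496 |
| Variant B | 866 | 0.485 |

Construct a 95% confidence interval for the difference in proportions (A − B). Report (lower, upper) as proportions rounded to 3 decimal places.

(-0.035, 0.057)

SE₁ = √(p̂₁(1−p̂₁)/n₁) = √(0.4960·0.5040/995) = 0.01585; SE₂ = √(0.4850·0.5150/866) = 0.01698.
Independent samples: SE of the difference = √(SE₁² + SE₂²) = √(0.0002512225 + 0.0002883204) = 0.02323.
z* for 95% confidence is 1.960, so the margin of error is 1.960 × 0.02323 = 0.04553.
Point estimate p̂₁ − p̂₂ = 0.4960 − 0.4850 = 0.0110.
0.0110 ± 0.04553 → (-0.035, 0.057).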